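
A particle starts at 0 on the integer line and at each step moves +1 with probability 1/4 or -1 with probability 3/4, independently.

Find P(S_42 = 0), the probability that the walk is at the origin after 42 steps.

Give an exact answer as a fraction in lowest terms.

Answer: 703795935117303228915/2417851639229258349412352

Derivation:
To be at 0 after 42 steps: need exactly 21 steps of +1 and 21 of -1.
Number of such sequences: C(42,21) = 538257874440
Each has probability (1/4)^21 · (3/4)^21 = 10460353203/19342813113834066795298816
P = 538257874440 · 10460353203/19342813113834066795298816 = 703795935117303228915/2417851639229258349412352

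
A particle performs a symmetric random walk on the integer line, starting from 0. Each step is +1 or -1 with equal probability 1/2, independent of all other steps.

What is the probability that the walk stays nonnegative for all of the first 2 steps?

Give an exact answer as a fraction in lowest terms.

Answer: 1/2

Derivation:
Let f(t,s) = #length-t paths at position s with S_1..S_t all ≥ 0.
f(t,s) = f(t-1,s-1) + f(t-1,s+1) for s ≥ 0; f(t,s) = 0 for s < 0.
t=0: f(0,0)=1
t=1: f(1,1)=1
t=2: f(2,0)=1 f(2,2)=1
Σ_s f(2,s) = 2
P = 2/4 = 1/2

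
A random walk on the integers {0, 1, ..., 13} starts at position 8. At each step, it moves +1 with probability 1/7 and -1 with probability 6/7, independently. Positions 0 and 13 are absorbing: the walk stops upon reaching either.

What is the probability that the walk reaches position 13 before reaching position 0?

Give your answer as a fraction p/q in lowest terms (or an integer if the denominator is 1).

Biased walk: p = 1/7, q = 6/7, r = q/p = 6
Gambler's ruin: P(hit 13 before 0 | start at 8) = (1 - r^a)/(1 - r^N)
r^8 = 1679616; r^13 = 13060694016
P = (1 - 1679616) / (1 - 13060694016) = -1679615 / -13060694015 = 335923/2612138803

Answer: 335923/2612138803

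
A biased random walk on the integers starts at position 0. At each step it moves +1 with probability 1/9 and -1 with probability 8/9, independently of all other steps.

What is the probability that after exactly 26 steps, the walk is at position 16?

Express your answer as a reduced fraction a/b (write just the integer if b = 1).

Answer: 2155479040/6461081889226673298932241

Derivation:
To reach position 16 after 26 steps: need 21 steps of +1 and 5 steps of -1.
Number of such sequences: C(26,21) = 65780
Each has probability (1/9)^21 · (8/9)^5 = 32768/6461081889226673298932241
P = 65780 · 32768/6461081889226673298932241 = 2155479040/6461081889226673298932241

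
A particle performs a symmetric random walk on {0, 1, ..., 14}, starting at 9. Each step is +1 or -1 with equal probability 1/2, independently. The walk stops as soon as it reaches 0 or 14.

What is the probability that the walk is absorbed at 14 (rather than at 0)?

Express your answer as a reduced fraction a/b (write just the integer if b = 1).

Symmetric walk (p = 1/2): the harmonic-function argument gives P(hit 14 before 0 | start at 9) = a/N.
P = 9/14 = 9/14

Answer: 9/14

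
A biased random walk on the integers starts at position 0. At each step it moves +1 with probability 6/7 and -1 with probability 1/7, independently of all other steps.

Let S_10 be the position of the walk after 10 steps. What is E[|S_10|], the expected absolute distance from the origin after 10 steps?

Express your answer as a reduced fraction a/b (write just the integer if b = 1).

Answer: 288428110/40353607

Derivation:
S_10 takes values m ≡ 0 (mod 2) with |m| ≤ 10; P(S_10=m) = C(10,(10+m)/2) · (6/7)^((10+m)/2) · (1/7)^((10-m)/2).
Distribution: P(S=-10)=1/282475249, P(S=-8)=60/282475249, P(S=-6)=1620/282475249, P(S=-4)=25920/282475249, P(S=-2)=38880/40353607, P(S=0)=279936/40353607, P(S=2)=1399680/40353607, P(S=4)=33592320/282475249, P(S=6)=75582720/282475249, P(S=8)=100776960/282475249, P(S=10)=60466176/282475249
E[|S_10|] = Σ_m |m|·P(S_10=m) = 288428110/40353607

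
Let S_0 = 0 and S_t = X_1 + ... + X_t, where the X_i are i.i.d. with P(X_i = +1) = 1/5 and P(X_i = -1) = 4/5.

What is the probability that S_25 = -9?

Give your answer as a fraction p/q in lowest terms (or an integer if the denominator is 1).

Answer: 743252680507392/11920928955078125

Derivation:
To reach position -9 after 25 steps: need 8 steps of +1 and 17 steps of -1.
Number of such sequences: C(25,8) = 1081575
Each has probability (1/5)^8 · (4/5)^17 = 17179869184/298023223876953125
P = 1081575 · 17179869184/298023223876953125 = 743252680507392/11920928955078125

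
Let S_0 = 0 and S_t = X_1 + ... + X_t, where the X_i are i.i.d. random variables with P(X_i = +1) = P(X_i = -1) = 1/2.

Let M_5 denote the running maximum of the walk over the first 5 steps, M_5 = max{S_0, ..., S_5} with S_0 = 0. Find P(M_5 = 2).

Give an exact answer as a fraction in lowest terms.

Answer: 5/32

Derivation:
Let M_5 = max(S_0,...,S_5). Use the reflection principle: for j ≥ 1, #{paths with M_5 ≥ j} = #{S_5 ≥ j} + #{S_5 ≥ j+1}.
By reflection, #{M_5 ≥ 2} = #{S_5 ≥ 2} + #{S_5 ≥ 3} = 6 + 6 = 12.
#{M_5 ≥ 3} = #{S_5 ≥ 3} + #{S_5 ≥ 4} = 6 + 1 = 7.
#{M_5 = 2} = 12 - 7 = 5.
P(M_5 = 2) = 5/32 = 5/32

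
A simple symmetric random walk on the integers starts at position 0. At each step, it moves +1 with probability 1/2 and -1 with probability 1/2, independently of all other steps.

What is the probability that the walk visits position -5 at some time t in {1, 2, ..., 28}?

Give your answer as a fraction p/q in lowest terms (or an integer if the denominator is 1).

Answer: 46295513/134217728

Derivation:
Count via complement. Let g(t,s) = #length-t paths at position s with S_1..S_t all ≠ -5.
g(t,s) = g(t-1,s-1) + g(t-1,s+1) for s ≠ -5; g(t,-5) = 0.
t=0: g(0,0)=1
t=1: g(1,-1)=1 g(1,1)=1
t=2: g(2,-2)=1 g(2,0)=2 g(2,2)=1
t=3: g(3,-3)=1 g(3,-1)=3 g(3,1)=3 g(3,3)=1
t=4: g(4,-4)=1 g(4,-2)=4 g(4,0)=6 g(4,2)=4 g(4,4)=1
t=5: g(5,-3)=5 g(5,-1)=10 g(5,1)=10 g(5,3)=5 g(5,5)=1
t=6: g(6,-4)=5 g(6,-2)=15 g(6,0)=20 g(6,2)=15 g(6,4)=6 g(6,6)=1
t=7: g(7,-3)=20 g(7,-1)=35 g(7,1)=35 g(7,3)=21 g(7,5)=7 g(7,7)=1
t=8: g(8,-4)=20 g(8,-2)=55 g(8,0)=70 g(8,2)=56 g(8,4)=28 g(8,6)=8 g(8,8)=1
t=9: g(9,-3)=75 g(9,-1)=125 g(9,1)=126 g(9,3)=84 g(9,5)=36 g(9,7)=9 g(9,9)=1
t=10: g(10,-4)=75 g(10,-2)=200 g(10,0)=251 g(10,2)=210 g(10,4)=120 g(10,6)=45 g(10,8)=10 g(10,10)=1
t=11: g(11,-3)=275 g(11,-1)=451 g(11,1)=461 g(11,3)=330 g(11,5)=165 g(11,7)=55 g(11,9)=11 g(11,11)=1
t=12: g(12,-4)=275 g(12,-2)=726 g(12,0)=912 g(12,2)=791 g(12,4)=495 g(12,6)=220 g(12,8)=66 g(12,10)=12 g(12,12)=1
t=13: g(13,-3)=1001 g(13,-1)=1638 g(13,1)=1703 g(13,3)=1286 g(13,5)=715 g(13,7)=286 g(13,9)=78 g(13,11)=13 g(13,13)=1
t=14: g(14,-4)=1001 g(14,-2)=2639 g(14,0)=3341 g(14,2)=2989 g(14,4)=2001 g(14,6)=1001 g(14,8)=364 g(14,10)=91 g(14,12)=14 g(14,14)=1
t=15: g(15,-3)=3640 g(15,-1)=5980 g(15,1)=6330 g(15,3)=4990 g(15,5)=3002 g(15,7)=1365 g(15,9)=455 g(15,11)=105 g(15,13)=15 g(15,15)=1
t=16: g(16,-4)=3640 g(16,-2)=9620 g(16,0)=12310 g(16,2)=11320 g(16,4)=7992 g(16,6)=4367 g(16,8)=1820 g(16,10)=560 g(16,12)=120 g(16,14)=16 g(16,16)=1
t=17: g(17,-3)=13260 g(17,-1)=21930 g(17,1)=23630 g(17,3)=19312 g(17,5)=12359 g(17,7)=6187 g(17,9)=2380 g(17,11)=680 g(17,13)=136 g(17,15)=17 g(17,17)=1
t=18: g(18,-4)=13260 g(18,-2)=35190 g(18,0)=45560 g(18,2)=42942 g(18,4)=31671 g(18,6)=18546 g(18,8)=8567 g(18,10)=3060 g(18,12)=816 g(18,14)=153 g(18,16)=18 g(18,18)=1
t=19: g(19,-3)=48450 g(19,-1)=80750 g(19,1)=88502 g(19,3)=74613 g(19,5)=50217 g(19,7)=27113 g(19,9)=11627 g(19,11)=3876 g(19,13)=969 g(19,15)=171 g(19,17)=19 g(19,19)=1
t=20: g(20,-4)=48450 g(20,-2)=129200 g(20,0)=169252 g(20,2)=163115 g(20,4)=124830 g(20,6)=77330 g(20,8)=38740 g(20,10)=15503 g(20,12)=4845 g(20,14)=1140 g(20,16)=190 g(20,18)=20 g(20,20)=1
t=21: g(21,-3)=177650 g(21,-1)=298452 g(21,1)=332367 g(21,3)=287945 g(21,5)=202160 g(21,7)=116070 g(21,9)=54243 g(21,11)=20348 g(21,13)=5985 g(21,15)=1330 g(21,17)=210 g(21,19)=21 g(21,21)=1
t=22: g(22,-4)=177650 g(22,-2)=476102 g(22,0)=630819 g(22,2)=620312 g(22,4)=490105 g(22,6)=318230 g(22,8)=170313 g(22,10)=74591 g(22,12)=26333 g(22,14)=7315 g(22,16)=1540 g(22,18)=231 g(22,20)=22 g(22,22)=1
t=23: g(23,-3)=653752 g(23,-1)=1106921 g(23,1)=1251131 g(23,3)=1110417 g(23,5)=808335 g(23,7)=488543 g(23,9)=244904 g(23,11)=100924 g(23,13)=33648 g(23,15)=8855 g(23,17)=1771 g(23,19)=253 g(23,21)=23 g(23,23)=1
t=24: g(24,-4)=653752 g(24,-2)=1760673 g(24,0)=2358052 g(24,2)=2361548 g(24,4)=1918752 g(24,6)=1296878 g(24,8)=733447 g(24,10)=345828 g(24,12)=134572 g(24,14)=42503 g(24,16)=10626 g(24,18)=2024 g(24,20)=276 g(24,22)=24 g(24,24)=1
t=25: g(25,-3)=2414425 g(25,-1)=4118725 g(25,1)=4719600 g(25,3)=4280300 g(25,5)=3215630 g(25,7)=2030325 g(25,9)=1079275 g(25,11)=480400 g(25,13)=177075 g(25,15)=53129 g(25,17)=12650 g(25,19)=2300 g(25,21)=300 g(25,23)=25 g(25,25)=1
t=26: g(26,-4)=2414425 g(26,-2)=6533150 g(26,0)=8838325 g(26,2)=8999900 g(26,4)=7495930 g(26,6)=5245955 g(26,8)=3109600 g(26,10)=1559675 g(26,12)=657475 g(26,14)=230204 g(26,16)=65779 g(26,18)=14950 g(26,20)=2600 g(26,22)=325 g(26,24)=26 g(26,26)=1
t=27: g(27,-3)=8947575 g(27,-1)=15371475 g(27,1)=17838225 g(27,3)=16495830 g(27,5)=12741885 g(27,7)=8355555 g(27,9)=4669275 g(27,11)=2217150 g(27,13)=887679 g(27,15)=295983 g(27,17)=80729 g(27,19)=17550 g(27,21)=2925 g(27,23)=351 g(27,25)=27 g(27,27)=1
t=28: g(28,-4)=8947575 g(28,-2)=24319050 g(28,0)=33209700 g(28,2)=34334055 g(28,4)=29237715 g(28,6)=21097440 g(28,8)=13024830 g(28,10)=6886425 g(28,12)=3104829 g(28,14)=1183662 g(28,16)=376712 g(28,18)=98279 g(28,20)=20475 g(28,22)=3276 g(28,24)=378 g(28,26)=28 g(28,28)=1
Paths never hitting -5: Σ_s g(28,s) = 175844430
Paths hitting -5: 2^28 - 175844430 = 92591026
P = 92591026/268435456 = 46295513/134217728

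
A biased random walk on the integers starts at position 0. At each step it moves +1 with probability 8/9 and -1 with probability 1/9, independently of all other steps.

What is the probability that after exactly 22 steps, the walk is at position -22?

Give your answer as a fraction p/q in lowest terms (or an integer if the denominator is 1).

To reach position -22 after 22 steps: need 0 steps of +1 and 22 steps of -1.
Number of such sequences: C(22,0) = 1
Each has probability (8/9)^0 · (1/9)^22 = 1/984770902183611232881
P = 1 · 1/984770902183611232881 = 1/984770902183611232881

Answer: 1/984770902183611232881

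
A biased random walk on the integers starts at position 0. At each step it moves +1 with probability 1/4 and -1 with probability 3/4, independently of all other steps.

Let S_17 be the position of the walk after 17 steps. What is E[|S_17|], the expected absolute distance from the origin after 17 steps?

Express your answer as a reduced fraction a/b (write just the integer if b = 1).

S_17 takes values m ≡ 1 (mod 2) with |m| ≤ 17; P(S_17=m) = C(17,(17+m)/2) · (1/4)^((17+m)/2) · (3/4)^((17-m)/2).
Distribution: P(S=-17)=129140163/17179869184, P(S=-15)=731794257/17179869184, P(S=-13)=243931419/2147483648, P(S=-11)=406552365/2147483648, P(S=-9)=948622185/4294967296, P(S=-7)=822139227/4294967296, P(S=-5)=274046409/2147483648, P(S=-3)=143548119/2147483648, P(S=-1)=239246865/8589934592, P(S=1)=79748955/8589934592, P(S=3)=5316597/2147483648, P(S=5)=1127763/2147483648, P(S=7)=375921/4294967296, P(S=9)=48195/4294967296, P(S=11)=2295/2147483648, P(S=13)=153/2147483648, P(S=15)=51/17179869184, P(S=17)=1/17179869184
E[|S_17|] = Σ_m |m|·P(S_17=m) = 18339782563/2147483648

Answer: 18339782563/2147483648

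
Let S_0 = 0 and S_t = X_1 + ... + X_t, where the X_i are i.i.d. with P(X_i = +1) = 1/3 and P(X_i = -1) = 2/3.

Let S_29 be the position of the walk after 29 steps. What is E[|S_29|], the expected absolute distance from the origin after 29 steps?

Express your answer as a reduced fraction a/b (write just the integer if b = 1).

Answer: 224313154766801/22876792454961

Derivation:
S_29 takes values m ≡ 1 (mod 2) with |m| ≤ 29; P(S_29=m) = C(29,(29+m)/2) · (1/3)^((29+m)/2) · (2/3)^((29-m)/2).
Distribution: P(S=-29)=536870912/68630377364883, P(S=-27)=7784628224/68630377364883, P(S=-25)=54492397568/68630377364883, P(S=-23)=27246198784/7625597484987, P(S=-21)=88550146048/7625597484987, P(S=-19)=221375365120/7625597484987, P(S=-17)=442750730240/7625597484987, P(S=-15)=727376199680/7625597484987, P(S=-13)=1000142274560/7625597484987, P(S=-11)=3500497960960/22876792454961, P(S=-9)=3500497960960/22876792454961, P(S=-7)=3023157329920/22876792454961, P(S=-5)=755789332480/7625597484987, P(S=-3)=494169948160/7625597484987, P(S=-1)=282382827520/7625597484987, P(S=1)=141191413760/7625597484987, P(S=3)=61771243520/7625597484987, P(S=5)=23618416640/7625597484987, P(S=7)=23618416640/22876792454961, P(S=9)=6836910080/22876792454961, P(S=11)=1709227520/22876792454961, P(S=13)=122087680/7625597484987, P(S=15)=22197760/7625597484987, P(S=17)=3377920/7625597484987, P(S=19)=422240/7625597484987, P(S=21)=42224/7625597484987, P(S=23)=3248/7625597484987, P(S=25)=1624/68630377364883, P(S=27)=58/68630377364883, P(S=29)=1/68630377364883
E[|S_29|] = Σ_m |m|·P(S_29=m) = 224313154766801/22876792454961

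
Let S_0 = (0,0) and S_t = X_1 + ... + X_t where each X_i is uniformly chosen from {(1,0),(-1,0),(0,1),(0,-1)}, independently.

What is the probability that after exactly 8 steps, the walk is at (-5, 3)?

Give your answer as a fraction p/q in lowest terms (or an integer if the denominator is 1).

Answer: 7/8192

Derivation:
Let h be the number of horizontal steps (so 8-h are vertical). To end at (-5,3) need (h-5)/2 right-steps and ((8-h)+3)/2 up-steps.
Sum over h with 5 ≤ h ≤ 5, h ≡ 1 (mod 2), 8-h ≡ 1 (mod 2):
h=5: C(8,5)·C(5,0)·C(3,3) = 56·1·1 = 56
Total favorable: 56
Total paths: 4^8 = 65536
P = 56/65536 = 7/8192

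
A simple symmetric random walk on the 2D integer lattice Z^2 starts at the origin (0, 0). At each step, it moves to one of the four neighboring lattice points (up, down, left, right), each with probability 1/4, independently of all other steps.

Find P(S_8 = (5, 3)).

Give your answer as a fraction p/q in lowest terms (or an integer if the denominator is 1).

Let h be the number of horizontal steps (so 8-h are vertical). To end at (5,3) need (h+5)/2 right-steps and ((8-h)+3)/2 up-steps.
Sum over h with 5 ≤ h ≤ 5, h ≡ 1 (mod 2), 8-h ≡ 1 (mod 2):
h=5: C(8,5)·C(5,5)·C(3,3) = 56·1·1 = 56
Total favorable: 56
Total paths: 4^8 = 65536
P = 56/65536 = 7/8192

Answer: 7/8192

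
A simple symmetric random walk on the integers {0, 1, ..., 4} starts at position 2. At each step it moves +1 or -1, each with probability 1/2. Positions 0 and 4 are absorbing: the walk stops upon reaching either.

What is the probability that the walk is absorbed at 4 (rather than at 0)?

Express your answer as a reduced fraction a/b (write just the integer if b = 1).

Answer: 1/2

Derivation:
Symmetric walk (p = 1/2): the harmonic-function argument gives P(hit 4 before 0 | start at 2) = a/N.
P = 2/4 = 1/2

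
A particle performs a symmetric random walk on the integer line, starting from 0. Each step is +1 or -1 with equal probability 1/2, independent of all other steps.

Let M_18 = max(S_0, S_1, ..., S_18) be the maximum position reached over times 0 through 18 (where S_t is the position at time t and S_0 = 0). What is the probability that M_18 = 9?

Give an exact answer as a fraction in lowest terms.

Let M_18 = max(S_0,...,S_18). Use the reflection principle: for j ≥ 1, #{paths with M_18 ≥ j} = #{S_18 ≥ j} + #{S_18 ≥ j+1}.
By reflection, #{M_18 ≥ 9} = #{S_18 ≥ 9} + #{S_18 ≥ 10} = 4048 + 4048 = 8096.
#{M_18 ≥ 10} = #{S_18 ≥ 10} + #{S_18 ≥ 11} = 4048 + 988 = 5036.
#{M_18 = 9} = 8096 - 5036 = 3060.
P(M_18 = 9) = 3060/262144 = 765/65536

Answer: 765/65536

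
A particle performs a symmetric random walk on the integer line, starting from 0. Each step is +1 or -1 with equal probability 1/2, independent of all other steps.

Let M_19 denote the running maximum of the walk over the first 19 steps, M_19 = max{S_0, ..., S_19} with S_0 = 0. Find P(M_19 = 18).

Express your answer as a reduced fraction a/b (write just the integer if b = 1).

Let M_19 = max(S_0,...,S_19). Use the reflection principle: for j ≥ 1, #{paths with M_19 ≥ j} = #{S_19 ≥ j} + #{S_19 ≥ j+1}.
By reflection, #{M_19 ≥ 18} = #{S_19 ≥ 18} + #{S_19 ≥ 19} = 1 + 1 = 2.
#{M_19 ≥ 19} = #{S_19 ≥ 19} + #{S_19 ≥ 20} = 1 + 0 = 1.
#{M_19 = 18} = 2 - 1 = 1.
P(M_19 = 18) = 1/524288 = 1/524288

Answer: 1/524288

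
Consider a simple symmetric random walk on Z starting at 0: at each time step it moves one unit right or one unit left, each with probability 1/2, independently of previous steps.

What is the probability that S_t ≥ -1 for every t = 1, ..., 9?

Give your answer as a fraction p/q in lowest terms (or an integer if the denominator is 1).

Answer: 63/128

Derivation:
Let f(t,s) = #length-t paths at position s with S_1..S_t all ≥ -1.
f(t,s) = f(t-1,s-1) + f(t-1,s+1) for s ≥ -1; f(t,s) = 0 for s < -1.
t=0: f(0,0)=1
t=1: f(1,-1)=1 f(1,1)=1
t=2: f(2,0)=2 f(2,2)=1
t=3: f(3,-1)=2 f(3,1)=3 f(3,3)=1
t=4: f(4,0)=5 f(4,2)=4 f(4,4)=1
t=5: f(5,-1)=5 f(5,1)=9 f(5,3)=5 f(5,5)=1
t=6: f(6,0)=14 f(6,2)=14 f(6,4)=6 f(6,6)=1
t=7: f(7,-1)=14 f(7,1)=28 f(7,3)=20 f(7,5)=7 f(7,7)=1
t=8: f(8,0)=42 f(8,2)=48 f(8,4)=27 f(8,6)=8 f(8,8)=1
t=9: f(9,-1)=42 f(9,1)=90 f(9,3)=75 f(9,5)=35 f(9,7)=9 f(9,9)=1
Σ_s f(9,s) = 252
P = 252/512 = 63/128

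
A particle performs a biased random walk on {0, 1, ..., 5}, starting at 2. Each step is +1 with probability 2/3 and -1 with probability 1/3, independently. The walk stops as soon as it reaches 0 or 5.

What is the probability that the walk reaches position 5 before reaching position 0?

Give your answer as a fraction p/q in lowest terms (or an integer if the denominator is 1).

Answer: 24/31

Derivation:
Biased walk: p = 2/3, q = 1/3, r = q/p = 1/2
Gambler's ruin: P(hit 5 before 0 | start at 2) = (1 - r^a)/(1 - r^N)
r^2 = 1/4; r^5 = 1/32
P = (1 - 1/4) / (1 - 1/32) = 3/4 / 31/32 = 24/31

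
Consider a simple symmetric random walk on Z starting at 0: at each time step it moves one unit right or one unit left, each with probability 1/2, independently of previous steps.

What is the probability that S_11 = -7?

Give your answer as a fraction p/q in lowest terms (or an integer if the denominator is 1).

To reach position -7 after 11 steps: need 2 steps of +1 and 9 of -1.
Favorable paths: C(11,2) = 55
Total paths: 2^11 = 2048
P = 55/2048 = 55/2048

Answer: 55/2048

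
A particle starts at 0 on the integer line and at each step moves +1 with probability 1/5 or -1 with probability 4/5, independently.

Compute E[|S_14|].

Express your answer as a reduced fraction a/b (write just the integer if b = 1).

Answer: 51338611086/6103515625

Derivation:
S_14 takes values m ≡ 0 (mod 2) with |m| ≤ 14; P(S_14=m) = C(14,(14+m)/2) · (1/5)^((14+m)/2) · (4/5)^((14-m)/2).
Distribution: P(S=-14)=268435456/6103515625, P(S=-12)=939524096/6103515625, P(S=-10)=1526726656/6103515625, P(S=-8)=1526726656/6103515625, P(S=-6)=1049624576/6103515625, P(S=-4)=524812288/6103515625, P(S=-2)=196804608/6103515625, P(S=0)=56229888/6103515625, P(S=2)=12300288/6103515625, P(S=4)=2050048/6103515625, P(S=6)=256256/6103515625, P(S=8)=23296/6103515625, P(S=10)=1456/6103515625, P(S=12)=56/6103515625, P(S=14)=1/6103515625
E[|S_14|] = Σ_m |m|·P(S_14=m) = 51338611086/6103515625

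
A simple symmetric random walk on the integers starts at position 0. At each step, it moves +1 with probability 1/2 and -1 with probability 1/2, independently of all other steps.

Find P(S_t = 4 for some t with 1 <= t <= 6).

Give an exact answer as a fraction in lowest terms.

Count via complement. Let g(t,s) = #length-t paths at position s with S_1..S_t all ≠ 4.
g(t,s) = g(t-1,s-1) + g(t-1,s+1) for s ≠ 4; g(t,4) = 0.
t=0: g(0,0)=1
t=1: g(1,-1)=1 g(1,1)=1
t=2: g(2,-2)=1 g(2,0)=2 g(2,2)=1
t=3: g(3,-3)=1 g(3,-1)=3 g(3,1)=3 g(3,3)=1
t=4: g(4,-4)=1 g(4,-2)=4 g(4,0)=6 g(4,2)=4
t=5: g(5,-5)=1 g(5,-3)=5 g(5,-1)=10 g(5,1)=10 g(5,3)=4
t=6: g(6,-6)=1 g(6,-4)=6 g(6,-2)=15 g(6,0)=20 g(6,2)=14
Paths never hitting 4: Σ_s g(6,s) = 56
Paths hitting 4: 2^6 - 56 = 8
P = 8/64 = 1/8

Answer: 1/8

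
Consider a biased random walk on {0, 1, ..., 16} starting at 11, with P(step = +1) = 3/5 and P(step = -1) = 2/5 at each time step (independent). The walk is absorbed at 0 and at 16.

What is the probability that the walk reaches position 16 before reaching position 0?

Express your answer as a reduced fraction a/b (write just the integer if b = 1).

Biased walk: p = 3/5, q = 2/5, r = q/p = 2/3
Gambler's ruin: P(hit 16 before 0 | start at 11) = (1 - r^a)/(1 - r^N)
r^11 = 2048/177147; r^16 = 65536/43046721
P = (1 - 2048/177147) / (1 - 65536/43046721) = 175099/177147 / 42981185/43046721 = 42549057/42981185

Answer: 42549057/42981185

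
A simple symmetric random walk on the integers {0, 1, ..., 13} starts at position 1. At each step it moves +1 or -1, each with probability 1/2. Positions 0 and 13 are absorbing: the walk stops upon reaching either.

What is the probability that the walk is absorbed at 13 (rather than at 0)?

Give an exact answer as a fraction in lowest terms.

Symmetric walk (p = 1/2): the harmonic-function argument gives P(hit 13 before 0 | start at 1) = a/N.
P = 1/13 = 1/13

Answer: 1/13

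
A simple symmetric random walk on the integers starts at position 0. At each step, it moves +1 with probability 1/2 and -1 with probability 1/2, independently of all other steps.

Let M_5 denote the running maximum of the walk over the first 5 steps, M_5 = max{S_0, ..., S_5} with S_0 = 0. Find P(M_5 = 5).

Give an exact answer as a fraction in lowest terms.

Let M_5 = max(S_0,...,S_5). Use the reflection principle: for j ≥ 1, #{paths with M_5 ≥ j} = #{S_5 ≥ j} + #{S_5 ≥ j+1}.
By reflection, #{M_5 ≥ 5} = #{S_5 ≥ 5} + #{S_5 ≥ 6} = 1 + 0 = 1.
#{M_5 ≥ 6} = #{S_5 ≥ 6} + #{S_5 ≥ 7} = 0 + 0 = 0.
#{M_5 = 5} = 1 - 0 = 1.
P(M_5 = 5) = 1/32 = 1/32

Answer: 1/32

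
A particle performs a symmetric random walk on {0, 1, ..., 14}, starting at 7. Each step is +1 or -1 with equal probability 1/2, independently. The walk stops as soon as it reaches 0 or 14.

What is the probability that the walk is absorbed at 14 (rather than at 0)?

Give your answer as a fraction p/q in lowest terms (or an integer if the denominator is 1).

Symmetric walk (p = 1/2): the harmonic-function argument gives P(hit 14 before 0 | start at 7) = a/N.
P = 7/14 = 1/2

Answer: 1/2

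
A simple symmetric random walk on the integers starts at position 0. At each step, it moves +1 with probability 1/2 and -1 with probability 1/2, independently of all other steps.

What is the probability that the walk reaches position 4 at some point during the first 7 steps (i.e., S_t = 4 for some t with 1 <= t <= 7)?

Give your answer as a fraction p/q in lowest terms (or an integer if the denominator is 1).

Count via complement. Let g(t,s) = #length-t paths at position s with S_1..S_t all ≠ 4.
g(t,s) = g(t-1,s-1) + g(t-1,s+1) for s ≠ 4; g(t,4) = 0.
t=0: g(0,0)=1
t=1: g(1,-1)=1 g(1,1)=1
t=2: g(2,-2)=1 g(2,0)=2 g(2,2)=1
t=3: g(3,-3)=1 g(3,-1)=3 g(3,1)=3 g(3,3)=1
t=4: g(4,-4)=1 g(4,-2)=4 g(4,0)=6 g(4,2)=4
t=5: g(5,-5)=1 g(5,-3)=5 g(5,-1)=10 g(5,1)=10 g(5,3)=4
t=6: g(6,-6)=1 g(6,-4)=6 g(6,-2)=15 g(6,0)=20 g(6,2)=14
t=7: g(7,-7)=1 g(7,-5)=7 g(7,-3)=21 g(7,-1)=35 g(7,1)=34 g(7,3)=14
Paths never hitting 4: Σ_s g(7,s) = 112
Paths hitting 4: 2^7 - 112 = 16
P = 16/128 = 1/8

Answer: 1/8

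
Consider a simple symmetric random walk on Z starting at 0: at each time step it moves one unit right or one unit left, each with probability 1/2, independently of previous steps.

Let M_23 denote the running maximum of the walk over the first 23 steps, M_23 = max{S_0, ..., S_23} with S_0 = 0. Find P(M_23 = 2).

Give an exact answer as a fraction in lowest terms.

Let M_23 = max(S_0,...,S_23). Use the reflection principle: for j ≥ 1, #{paths with M_23 ≥ j} = #{S_23 ≥ j} + #{S_23 ≥ j+1}.
By reflection, #{M_23 ≥ 2} = #{S_23 ≥ 2} + #{S_23 ≥ 3} = 2842226 + 2842226 = 5684452.
#{M_23 ≥ 3} = #{S_23 ≥ 3} + #{S_23 ≥ 4} = 2842226 + 1698160 = 4540386.
#{M_23 = 2} = 5684452 - 4540386 = 1144066.
P(M_23 = 2) = 1144066/8388608 = 572033/4194304

Answer: 572033/4194304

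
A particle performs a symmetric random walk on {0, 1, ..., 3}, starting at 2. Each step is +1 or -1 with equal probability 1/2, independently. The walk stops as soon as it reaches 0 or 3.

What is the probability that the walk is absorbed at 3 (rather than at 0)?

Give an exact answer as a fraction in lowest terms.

Answer: 2/3

Derivation:
Symmetric walk (p = 1/2): the harmonic-function argument gives P(hit 3 before 0 | start at 2) = a/N.
P = 2/3 = 2/3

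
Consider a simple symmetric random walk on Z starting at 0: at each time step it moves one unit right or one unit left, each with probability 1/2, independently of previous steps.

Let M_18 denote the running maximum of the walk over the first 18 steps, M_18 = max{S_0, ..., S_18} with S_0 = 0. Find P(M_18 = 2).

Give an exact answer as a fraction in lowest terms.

Let M_18 = max(S_0,...,S_18). Use the reflection principle: for j ≥ 1, #{paths with M_18 ≥ j} = #{S_18 ≥ j} + #{S_18 ≥ j+1}.
By reflection, #{M_18 ≥ 2} = #{S_18 ≥ 2} + #{S_18 ≥ 3} = 106762 + 63004 = 169766.
#{M_18 ≥ 3} = #{S_18 ≥ 3} + #{S_18 ≥ 4} = 63004 + 63004 = 126008.
#{M_18 = 2} = 169766 - 126008 = 43758.
P(M_18 = 2) = 43758/262144 = 21879/131072

Answer: 21879/131072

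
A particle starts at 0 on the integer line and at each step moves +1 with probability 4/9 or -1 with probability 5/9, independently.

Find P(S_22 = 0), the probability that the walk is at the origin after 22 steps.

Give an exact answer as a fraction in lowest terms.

Answer: 48157491200000000000/328256967394537077627

Derivation:
To be at 0 after 22 steps: need exactly 11 steps of +1 and 11 of -1.
Number of such sequences: C(22,11) = 705432
Each has probability (4/9)^11 · (5/9)^11 = 204800000000000/984770902183611232881
P = 705432 · 204800000000000/984770902183611232881 = 48157491200000000000/328256967394537077627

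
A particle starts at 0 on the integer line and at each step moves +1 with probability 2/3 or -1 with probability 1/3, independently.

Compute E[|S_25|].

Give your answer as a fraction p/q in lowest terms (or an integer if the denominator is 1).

Answer: 2404306276525/282429536481

Derivation:
S_25 takes values m ≡ 1 (mod 2) with |m| ≤ 25; P(S_25=m) = C(25,(25+m)/2) · (2/3)^((25+m)/2) · (1/3)^((25-m)/2).
Distribution: P(S=-25)=1/847288609443, P(S=-23)=50/847288609443, P(S=-21)=400/282429536481, P(S=-19)=18400/847288609443, P(S=-17)=202400/847288609443, P(S=-15)=566720/282429536481, P(S=-13)=11334400/847288609443, P(S=-11)=61529600/847288609443, P(S=-9)=30764800/94143178827, P(S=-7)=1046003200/847288609443, P(S=-5)=3347210240/847288609443, P(S=-3)=3042918400/282429536481, P(S=-1)=21300428800/847288609443, P(S=1)=42600857600/847288609443, P(S=3)=24343347200/282429536481, P(S=5)=107110727680/847288609443, P(S=7)=133888409600/847288609443, P(S=9)=15751577600/94143178827, P(S=11)=126012620800/847288609443, P(S=13)=92851404800/847288609443, P(S=15)=18570280960/282429536481, P(S=17)=26528972800/847288609443, P(S=19)=9646899200/847288609443, P(S=21)=838860800/282429536481, P(S=23)=419430400/847288609443, P(S=25)=33554432/847288609443
E[|S_25|] = Σ_m |m|·P(S_25=m) = 2404306276525/282429536481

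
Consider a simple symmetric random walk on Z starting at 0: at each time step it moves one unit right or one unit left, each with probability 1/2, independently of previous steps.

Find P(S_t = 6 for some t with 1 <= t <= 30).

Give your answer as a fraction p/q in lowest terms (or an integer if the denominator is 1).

Count via complement. Let g(t,s) = #length-t paths at position s with S_1..S_t all ≠ 6.
g(t,s) = g(t-1,s-1) + g(t-1,s+1) for s ≠ 6; g(t,6) = 0.
t=0: g(0,0)=1
t=1: g(1,-1)=1 g(1,1)=1
t=2: g(2,-2)=1 g(2,0)=2 g(2,2)=1
t=3: g(3,-3)=1 g(3,-1)=3 g(3,1)=3 g(3,3)=1
t=4: g(4,-4)=1 g(4,-2)=4 g(4,0)=6 g(4,2)=4 g(4,4)=1
t=5: g(5,-5)=1 g(5,-3)=5 g(5,-1)=10 g(5,1)=10 g(5,3)=5 g(5,5)=1
t=6: g(6,-6)=1 g(6,-4)=6 g(6,-2)=15 g(6,0)=20 g(6,2)=15 g(6,4)=6
t=7: g(7,-7)=1 g(7,-5)=7 g(7,-3)=21 g(7,-1)=35 g(7,1)=35 g(7,3)=21 g(7,5)=6
t=8: g(8,-8)=1 g(8,-6)=8 g(8,-4)=28 g(8,-2)=56 g(8,0)=70 g(8,2)=56 g(8,4)=27
t=9: g(9,-9)=1 g(9,-7)=9 g(9,-5)=36 g(9,-3)=84 g(9,-1)=126 g(9,1)=126 g(9,3)=83 g(9,5)=27
t=10: g(10,-10)=1 g(10,-8)=10 g(10,-6)=45 g(10,-4)=120 g(10,-2)=210 g(10,0)=252 g(10,2)=209 g(10,4)=110
t=11: g(11,-11)=1 g(11,-9)=11 g(11,-7)=55 g(11,-5)=165 g(11,-3)=330 g(11,-1)=462 g(11,1)=461 g(11,3)=319 g(11,5)=110
t=12: g(12,-12)=1 g(12,-10)=12 g(12,-8)=66 g(12,-6)=220 g(12,-4)=495 g(12,-2)=792 g(12,0)=923 g(12,2)=780 g(12,4)=429
t=13: g(13,-13)=1 g(13,-11)=13 g(13,-9)=78 g(13,-7)=286 g(13,-5)=715 g(13,-3)=1287 g(13,-1)=1715 g(13,1)=1703 g(13,3)=1209 g(13,5)=429
t=14: g(14,-14)=1 g(14,-12)=14 g(14,-10)=91 g(14,-8)=364 g(14,-6)=1001 g(14,-4)=2002 g(14,-2)=3002 g(14,0)=3418 g(14,2)=2912 g(14,4)=1638
t=15: g(15,-15)=1 g(15,-13)=15 g(15,-11)=105 g(15,-9)=455 g(15,-7)=1365 g(15,-5)=3003 g(15,-3)=5004 g(15,-1)=6420 g(15,1)=6330 g(15,3)=4550 g(15,5)=1638
t=16: g(16,-16)=1 g(16,-14)=16 g(16,-12)=120 g(16,-10)=560 g(16,-8)=1820 g(16,-6)=4368 g(16,-4)=8007 g(16,-2)=11424 g(16,0)=12750 g(16,2)=10880 g(16,4)=6188
t=17: g(17,-17)=1 g(17,-15)=17 g(17,-13)=136 g(17,-11)=680 g(17,-9)=2380 g(17,-7)=6188 g(17,-5)=12375 g(17,-3)=19431 g(17,-1)=24174 g(17,1)=23630 g(17,3)=17068 g(17,5)=6188
t=18: g(18,-18)=1 g(18,-16)=18 g(18,-14)=153 g(18,-12)=816 g(18,-10)=3060 g(18,-8)=8568 g(18,-6)=18563 g(18,-4)=31806 g(18,-2)=43605 g(18,0)=47804 g(18,2)=40698 g(18,4)=23256
t=19: g(19,-19)=1 g(19,-17)=19 g(19,-15)=171 g(19,-13)=969 g(19,-11)=3876 g(19,-9)=11628 g(19,-7)=27131 g(19,-5)=50369 g(19,-3)=75411 g(19,-1)=91409 g(19,1)=88502 g(19,3)=63954 g(19,5)=23256
t=20: g(20,-20)=1 g(20,-18)=20 g(20,-16)=190 g(20,-14)=1140 g(20,-12)=4845 g(20,-10)=15504 g(20,-8)=38759 g(20,-6)=77500 g(20,-4)=125780 g(20,-2)=166820 g(20,0)=179911 g(20,2)=152456 g(20,4)=87210
t=21: g(21,-21)=1 g(21,-19)=21 g(21,-17)=210 g(21,-15)=1330 g(21,-13)=5985 g(21,-11)=20349 g(21,-9)=54263 g(21,-7)=116259 g(21,-5)=203280 g(21,-3)=292600 g(21,-1)=346731 g(21,1)=332367 g(21,3)=239666 g(21,5)=87210
t=22: g(22,-22)=1 g(22,-20)=22 g(22,-18)=231 g(22,-16)=1540 g(22,-14)=7315 g(22,-12)=26334 g(22,-10)=74612 g(22,-8)=170522 g(22,-6)=319539 g(22,-4)=495880 g(22,-2)=639331 g(22,0)=679098 g(22,2)=572033 g(22,4)=326876
t=23: g(23,-23)=1 g(23,-21)=23 g(23,-19)=253 g(23,-17)=1771 g(23,-15)=8855 g(23,-13)=33649 g(23,-11)=100946 g(23,-9)=245134 g(23,-7)=490061 g(23,-5)=815419 g(23,-3)=1135211 g(23,-1)=1318429 g(23,1)=1251131 g(23,3)=898909 g(23,5)=326876
t=24: g(24,-24)=1 g(24,-22)=24 g(24,-20)=276 g(24,-18)=2024 g(24,-16)=10626 g(24,-14)=42504 g(24,-12)=134595 g(24,-10)=346080 g(24,-8)=735195 g(24,-6)=1305480 g(24,-4)=1950630 g(24,-2)=2453640 g(24,0)=2569560 g(24,2)=2150040 g(24,4)=1225785
t=25: g(25,-25)=1 g(25,-23)=25 g(25,-21)=300 g(25,-19)=2300 g(25,-17)=12650 g(25,-15)=53130 g(25,-13)=177099 g(25,-11)=480675 g(25,-9)=1081275 g(25,-7)=2040675 g(25,-5)=3256110 g(25,-3)=4404270 g(25,-1)=5023200 g(25,1)=4719600 g(25,3)=3375825 g(25,5)=1225785
t=26: g(26,-26)=1 g(26,-24)=26 g(26,-22)=325 g(26,-20)=2600 g(26,-18)=14950 g(26,-16)=65780 g(26,-14)=230229 g(26,-12)=657774 g(26,-10)=1561950 g(26,-8)=3121950 g(26,-6)=5296785 g(26,-4)=7660380 g(26,-2)=9427470 g(26,0)=9742800 g(26,2)=8095425 g(26,4)=4601610
t=27: g(27,-27)=1 g(27,-25)=27 g(27,-23)=351 g(27,-21)=2925 g(27,-19)=17550 g(27,-17)=80730 g(27,-15)=296009 g(27,-13)=888003 g(27,-11)=2219724 g(27,-9)=4683900 g(27,-7)=8418735 g(27,-5)=12957165 g(27,-3)=17087850 g(27,-1)=19170270 g(27,1)=17838225 g(27,3)=12697035 g(27,5)=4601610
t=28: g(28,-28)=1 g(28,-26)=28 g(28,-24)=378 g(28,-22)=3276 g(28,-20)=20475 g(28,-18)=98280 g(28,-16)=376739 g(28,-14)=1184012 g(28,-12)=3107727 g(28,-10)=6903624 g(28,-8)=13102635 g(28,-6)=21375900 g(28,-4)=30045015 g(28,-2)=36258120 g(28,0)=37008495 g(28,2)=30535260 g(28,4)=17298645
t=29: g(29,-29)=1 g(29,-27)=29 g(29,-25)=406 g(29,-23)=3654 g(29,-21)=23751 g(29,-19)=118755 g(29,-17)=475019 g(29,-15)=1560751 g(29,-13)=4291739 g(29,-11)=10011351 g(29,-9)=20006259 g(29,-7)=34478535 g(29,-5)=51420915 g(29,-3)=66303135 g(29,-1)=73266615 g(29,1)=67543755 g(29,3)=47833905 g(29,5)=17298645
t=30: g(30,-30)=1 g(30,-28)=30 g(30,-26)=435 g(30,-24)=4060 g(30,-22)=27405 g(30,-20)=142506 g(30,-18)=593774 g(30,-16)=2035770 g(30,-14)=5852490 g(30,-12)=14303090 g(30,-10)=30017610 g(30,-8)=54484794 g(30,-6)=85899450 g(30,-4)=117724050 g(30,-2)=139569750 g(30,0)=140810370 g(30,2)=115377660 g(30,4)=65132550
Paths never hitting 6: Σ_s g(30,s) = 771975795
Paths hitting 6: 2^30 - 771975795 = 301766029
P = 301766029/1073741824 = 301766029/1073741824

Answer: 301766029/1073741824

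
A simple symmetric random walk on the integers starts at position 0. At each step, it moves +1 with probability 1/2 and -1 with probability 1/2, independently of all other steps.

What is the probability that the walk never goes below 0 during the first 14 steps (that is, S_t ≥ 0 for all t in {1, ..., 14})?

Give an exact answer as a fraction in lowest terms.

Answer: 429/2048

Derivation:
Let f(t,s) = #length-t paths at position s with S_1..S_t all ≥ 0.
f(t,s) = f(t-1,s-1) + f(t-1,s+1) for s ≥ 0; f(t,s) = 0 for s < 0.
t=0: f(0,0)=1
t=1: f(1,1)=1
t=2: f(2,0)=1 f(2,2)=1
t=3: f(3,1)=2 f(3,3)=1
t=4: f(4,0)=2 f(4,2)=3 f(4,4)=1
t=5: f(5,1)=5 f(5,3)=4 f(5,5)=1
t=6: f(6,0)=5 f(6,2)=9 f(6,4)=5 f(6,6)=1
t=7: f(7,1)=14 f(7,3)=14 f(7,5)=6 f(7,7)=1
t=8: f(8,0)=14 f(8,2)=28 f(8,4)=20 f(8,6)=7 f(8,8)=1
t=9: f(9,1)=42 f(9,3)=48 f(9,5)=27 f(9,7)=8 f(9,9)=1
t=10: f(10,0)=42 f(10,2)=90 f(10,4)=75 f(10,6)=35 f(10,8)=9 f(10,10)=1
t=11: f(11,1)=132 f(11,3)=165 f(11,5)=110 f(11,7)=44 f(11,9)=10 f(11,11)=1
t=12: f(12,0)=132 f(12,2)=297 f(12,4)=275 f(12,6)=154 f(12,8)=54 f(12,10)=11 f(12,12)=1
t=13: f(13,1)=429 f(13,3)=572 f(13,5)=429 f(13,7)=208 f(13,9)=65 f(13,11)=12 f(13,13)=1
t=14: f(14,0)=429 f(14,2)=1001 f(14,4)=1001 f(14,6)=637 f(14,8)=273 f(14,10)=77 f(14,12)=13 f(14,14)=1
Σ_s f(14,s) = 3432
P = 3432/16384 = 429/2048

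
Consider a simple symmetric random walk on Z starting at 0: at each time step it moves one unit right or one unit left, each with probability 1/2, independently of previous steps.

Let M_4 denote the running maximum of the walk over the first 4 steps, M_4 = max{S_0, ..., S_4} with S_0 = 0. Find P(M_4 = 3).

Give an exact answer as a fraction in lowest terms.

Let M_4 = max(S_0,...,S_4). Use the reflection principle: for j ≥ 1, #{paths with M_4 ≥ j} = #{S_4 ≥ j} + #{S_4 ≥ j+1}.
By reflection, #{M_4 ≥ 3} = #{S_4 ≥ 3} + #{S_4 ≥ 4} = 1 + 1 = 2.
#{M_4 ≥ 4} = #{S_4 ≥ 4} + #{S_4 ≥ 5} = 1 + 0 = 1.
#{M_4 = 3} = 2 - 1 = 1.
P(M_4 = 3) = 1/16 = 1/16

Answer: 1/16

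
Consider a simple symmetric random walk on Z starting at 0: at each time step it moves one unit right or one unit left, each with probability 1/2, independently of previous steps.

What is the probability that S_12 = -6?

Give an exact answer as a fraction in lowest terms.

To reach position -6 after 12 steps: need 3 steps of +1 and 9 of -1.
Favorable paths: C(12,3) = 220
Total paths: 2^12 = 4096
P = 220/4096 = 55/1024

Answer: 55/1024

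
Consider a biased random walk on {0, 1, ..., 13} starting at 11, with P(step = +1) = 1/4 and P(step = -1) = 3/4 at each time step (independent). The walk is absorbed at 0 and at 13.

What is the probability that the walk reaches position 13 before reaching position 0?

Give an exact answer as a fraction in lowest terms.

Biased walk: p = 1/4, q = 3/4, r = q/p = 3
Gambler's ruin: P(hit 13 before 0 | start at 11) = (1 - r^a)/(1 - r^N)
r^11 = 177147; r^13 = 1594323
P = (1 - 177147) / (1 - 1594323) = -177146 / -1594322 = 88573/797161

Answer: 88573/797161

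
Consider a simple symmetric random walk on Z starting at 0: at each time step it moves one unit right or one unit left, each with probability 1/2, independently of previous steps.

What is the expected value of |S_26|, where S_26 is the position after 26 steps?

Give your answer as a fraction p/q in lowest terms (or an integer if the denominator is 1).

S_26 takes values m ≡ 0 (mod 2) with |m| ≤ 26; P(S_26=m) = C(26,(26+m)/2)/2^26.
Total paths: 2^26 = 67108864
Distribution: P(S=-26)=1/67108864, P(S=-24)=26/67108864, P(S=-22)=325/67108864, P(S=-20)=2600/67108864, P(S=-18)=14950/67108864, P(S=-16)=65780/67108864, P(S=-14)=230230/67108864, P(S=-12)=657800/67108864, P(S=-10)=1562275/67108864, P(S=-8)=3124550/67108864, P(S=-6)=5311735/67108864, P(S=-4)=7726160/67108864, P(S=-2)=9657700/67108864, P(S=0)=10400600/67108864, P(S=2)=9657700/67108864, P(S=4)=7726160/67108864, P(S=6)=5311735/67108864, P(S=8)=3124550/67108864, P(S=10)=1562275/67108864, P(S=12)=657800/67108864, P(S=14)=230230/67108864, P(S=16)=65780/67108864, P(S=18)=14950/67108864, P(S=20)=2600/67108864, P(S=22)=325/67108864, P(S=24)=26/67108864, P(S=26)=1/67108864
E[|S_26|] = Σ_m |m|·P(S_26=m) = 270415600/67108864 = 16900975/4194304

Answer: 16900975/4194304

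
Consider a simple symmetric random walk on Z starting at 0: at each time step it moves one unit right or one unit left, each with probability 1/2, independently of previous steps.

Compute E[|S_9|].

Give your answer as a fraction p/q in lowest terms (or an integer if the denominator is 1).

Answer: 315/128

Derivation:
S_9 takes values m ≡ 1 (mod 2) with |m| ≤ 9; P(S_9=m) = C(9,(9+m)/2)/2^9.
Total paths: 2^9 = 512
Distribution: P(S=-9)=1/512, P(S=-7)=9/512, P(S=-5)=36/512, P(S=-3)=84/512, P(S=-1)=126/512, P(S=1)=126/512, P(S=3)=84/512, P(S=5)=36/512, P(S=7)=9/512, P(S=9)=1/512
E[|S_9|] = Σ_m |m|·P(S_9=m) = 1260/512 = 315/128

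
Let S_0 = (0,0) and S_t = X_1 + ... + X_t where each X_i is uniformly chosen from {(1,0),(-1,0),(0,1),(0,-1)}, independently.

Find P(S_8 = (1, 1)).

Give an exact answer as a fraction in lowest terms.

Answer: 245/4096

Derivation:
Let h be the number of horizontal steps (so 8-h are vertical). To end at (1,1) need (h+1)/2 right-steps and ((8-h)+1)/2 up-steps.
Sum over h with 1 ≤ h ≤ 7, h ≡ 1 (mod 2), 8-h ≡ 1 (mod 2):
h=1: C(8,1)·C(1,1)·C(7,4) = 8·1·35 = 280
h=3: C(8,3)·C(3,2)·C(5,3) = 56·3·10 = 1680
h=5: C(8,5)·C(5,3)·C(3,2) = 56·10·3 = 1680
h=7: C(8,7)·C(7,4)·C(1,1) = 8·35·1 = 280
Total favorable: 3920
Total paths: 4^8 = 65536
P = 3920/65536 = 245/4096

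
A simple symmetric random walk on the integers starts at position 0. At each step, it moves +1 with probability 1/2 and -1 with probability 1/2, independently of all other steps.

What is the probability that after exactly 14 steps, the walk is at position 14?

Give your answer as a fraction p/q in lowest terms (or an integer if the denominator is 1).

To reach position 14 after 14 steps: need 14 steps of +1 and 0 of -1.
Favorable paths: C(14,14) = 1
Total paths: 2^14 = 16384
P = 1/16384 = 1/16384

Answer: 1/16384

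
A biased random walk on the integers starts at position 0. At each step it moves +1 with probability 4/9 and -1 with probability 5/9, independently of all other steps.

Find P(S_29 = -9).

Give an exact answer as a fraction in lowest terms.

To reach position -9 after 29 steps: need 10 steps of +1 and 19 steps of -1.
Number of such sequences: C(29,10) = 20030010
Each has probability (4/9)^10 · (5/9)^19 = 20000000000000000000/4710128697246244834921603689
P = 20030010 · 20000000000000000000/4710128697246244834921603689 = 133533400000000000000000000/1570042899082081611640534563

Answer: 133533400000000000000000000/1570042899082081611640534563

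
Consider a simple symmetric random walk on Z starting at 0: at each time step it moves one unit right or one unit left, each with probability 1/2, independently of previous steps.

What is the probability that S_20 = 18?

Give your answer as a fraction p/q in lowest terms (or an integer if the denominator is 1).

To reach position 18 after 20 steps: need 19 steps of +1 and 1 of -1.
Favorable paths: C(20,19) = 20
Total paths: 2^20 = 1048576
P = 20/1048576 = 5/262144

Answer: 5/262144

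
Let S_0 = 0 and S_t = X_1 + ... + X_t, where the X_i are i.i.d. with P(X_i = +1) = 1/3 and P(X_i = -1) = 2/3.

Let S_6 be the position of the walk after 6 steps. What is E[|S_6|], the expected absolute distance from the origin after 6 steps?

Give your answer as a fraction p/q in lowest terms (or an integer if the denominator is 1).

S_6 takes values m ≡ 0 (mod 2) with |m| ≤ 6; P(S_6=m) = C(6,(6+m)/2) · (1/3)^((6+m)/2) · (2/3)^((6-m)/2).
Distribution: P(S=-6)=64/729, P(S=-4)=64/243, P(S=-2)=80/243, P(S=0)=160/729, P(S=2)=20/243, P(S=4)=4/243, P(S=6)=1/729
E[|S_6|] = Σ_m |m|·P(S_6=m) = 602/243

Answer: 602/243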